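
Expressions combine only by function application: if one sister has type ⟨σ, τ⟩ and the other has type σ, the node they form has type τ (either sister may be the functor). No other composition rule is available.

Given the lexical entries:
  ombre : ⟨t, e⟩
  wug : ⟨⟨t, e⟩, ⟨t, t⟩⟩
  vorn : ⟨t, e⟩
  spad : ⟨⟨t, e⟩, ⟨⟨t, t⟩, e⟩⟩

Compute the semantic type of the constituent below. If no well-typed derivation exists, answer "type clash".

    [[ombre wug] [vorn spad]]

[ombre wug] — wug of type ⟨⟨t, e⟩, ⟨t, t⟩⟩ combines with ombre of type ⟨t, e⟩: type ⟨t, t⟩.
[vorn spad] — spad of type ⟨⟨t, e⟩, ⟨⟨t, t⟩, e⟩⟩ combines with vorn of type ⟨t, e⟩: type ⟨⟨t, t⟩, e⟩.
[[ombre wug] [vorn spad]] — [vorn spad] of type ⟨⟨t, t⟩, e⟩ combines with [ombre wug] of type ⟨t, t⟩: type e.

e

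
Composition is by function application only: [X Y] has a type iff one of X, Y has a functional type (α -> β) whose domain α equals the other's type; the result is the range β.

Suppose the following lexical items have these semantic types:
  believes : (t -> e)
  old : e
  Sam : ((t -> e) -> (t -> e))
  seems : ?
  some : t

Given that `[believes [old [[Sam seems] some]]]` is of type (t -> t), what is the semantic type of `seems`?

(((t -> e) -> (t -> e)) -> (t -> (e -> ((t -> e) -> (t -> t)))))

[believes [old [[Sam seems] some]]] must have type (t -> t). The sister believes has type (t -> e); that is not a function onto (t -> t), so [old [[Sam seems] some]] must be the functor, of type ((t -> e) -> (t -> t)).
[old [[Sam seems] some]] must have type ((t -> e) -> (t -> t)). The sister old has type e; that is not a function onto ((t -> e) -> (t -> t)), so [[Sam seems] some] must be the functor, of type (e -> ((t -> e) -> (t -> t))).
[[Sam seems] some] must have type (e -> ((t -> e) -> (t -> t))). The sister some has type t; that is not a function onto (e -> ((t -> e) -> (t -> t))), so [Sam seems] must be the functor, of type (t -> (e -> ((t -> e) -> (t -> t)))).
[Sam seems] must have type (t -> (e -> ((t -> e) -> (t -> t)))). The sister Sam has type ((t -> e) -> (t -> e)); that is not a function onto (t -> (e -> ((t -> e) -> (t -> t)))), so seems must be the functor, of type (((t -> e) -> (t -> e)) -> (t -> (e -> ((t -> e) -> (t -> t))))).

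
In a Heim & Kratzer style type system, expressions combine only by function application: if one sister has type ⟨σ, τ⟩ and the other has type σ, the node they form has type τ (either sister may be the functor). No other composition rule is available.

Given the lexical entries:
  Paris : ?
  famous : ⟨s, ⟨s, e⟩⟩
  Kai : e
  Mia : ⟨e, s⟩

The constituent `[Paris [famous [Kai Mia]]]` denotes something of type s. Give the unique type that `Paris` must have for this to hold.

⟨⟨s, e⟩, s⟩

[Paris [famous [Kai Mia]]] must have type s. The sister [famous [Kai Mia]] has type ⟨s, e⟩; that is not a function onto s, so Paris must be the functor, of type ⟨⟨s, e⟩, s⟩.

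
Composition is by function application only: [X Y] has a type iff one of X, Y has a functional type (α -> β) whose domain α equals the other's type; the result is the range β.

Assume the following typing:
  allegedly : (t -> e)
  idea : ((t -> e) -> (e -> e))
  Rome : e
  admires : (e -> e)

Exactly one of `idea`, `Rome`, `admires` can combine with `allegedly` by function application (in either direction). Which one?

idea

idea — combines: idea : ((t -> e) -> (e -> e)) takes allegedly : (t -> e) as argument, giving (e -> e).
Rome : e — no; allegedly wants t, and Rome wants nothing (atomic).
admires : (e -> e) — no; allegedly wants t, and admires wants e.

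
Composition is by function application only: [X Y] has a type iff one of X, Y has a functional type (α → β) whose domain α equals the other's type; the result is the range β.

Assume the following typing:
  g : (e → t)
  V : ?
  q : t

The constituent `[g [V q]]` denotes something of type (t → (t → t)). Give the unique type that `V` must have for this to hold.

(t → ((e → t) → (t → (t → t))))

For [g [V q]] to have type (t → (t → t)) with g of type (e → t), [V q] must be the function: [V q] : ((e → t) → (t → (t → t))).
For [V q] to have type ((e → t) → (t → (t → t))) with q of type t, V must be the function: V : (t → ((e → t) → (t → (t → t)))).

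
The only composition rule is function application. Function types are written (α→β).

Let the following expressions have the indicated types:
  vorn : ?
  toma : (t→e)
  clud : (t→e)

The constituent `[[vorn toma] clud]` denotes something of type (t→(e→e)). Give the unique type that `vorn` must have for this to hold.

((t→e)→((t→e)→(t→(e→e))))

[[vorn toma] clud] must have type (t→(e→e)). The sister clud has type (t→e); that is not a function onto (t→(e→e)), so [vorn toma] must be the functor, of type ((t→e)→(t→(e→e))).
[vorn toma] must have type ((t→e)→(t→(e→e))). The sister toma has type (t→e); that is not a function onto ((t→e)→(t→(e→e))), so vorn must be the functor, of type ((t→e)→((t→e)→(t→(e→e)))).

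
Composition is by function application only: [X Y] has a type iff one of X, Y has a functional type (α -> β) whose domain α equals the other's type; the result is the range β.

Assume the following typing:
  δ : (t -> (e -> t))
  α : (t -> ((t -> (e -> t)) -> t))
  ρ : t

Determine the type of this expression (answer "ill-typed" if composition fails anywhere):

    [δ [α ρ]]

t

[α ρ]: (t -> ((t -> (e -> t)) -> t)) applied to t yields ((t -> (e -> t)) -> t).
[δ [α ρ]]: ((t -> (e -> t)) -> t) applied to (t -> (e -> t)) yields t.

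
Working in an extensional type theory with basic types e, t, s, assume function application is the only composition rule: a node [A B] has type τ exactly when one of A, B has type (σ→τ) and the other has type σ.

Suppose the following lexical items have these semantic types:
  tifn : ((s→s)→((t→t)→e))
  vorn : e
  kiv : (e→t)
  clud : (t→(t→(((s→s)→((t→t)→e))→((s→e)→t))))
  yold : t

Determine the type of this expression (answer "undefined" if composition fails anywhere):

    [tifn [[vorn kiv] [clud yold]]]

[vorn kiv]: (e→t) applied to e yields t.
[clud yold]: (t→(t→(((s→s)→((t→t)→e))→((s→e)→t)))) applied to t yields (t→(((s→s)→((t→t)→e))→((s→e)→t))).
[[vorn kiv] [clud yold]]: (t→(((s→s)→((t→t)→e))→((s→e)→t))) applied to t yields (((s→s)→((t→t)→e))→((s→e)→t)).
[tifn [[vorn kiv] [clud yold]]]: (((s→s)→((t→t)→e))→((s→e)→t)) applied to ((s→s)→((t→t)→e)) yields ((s→e)→t).

((s→e)→t)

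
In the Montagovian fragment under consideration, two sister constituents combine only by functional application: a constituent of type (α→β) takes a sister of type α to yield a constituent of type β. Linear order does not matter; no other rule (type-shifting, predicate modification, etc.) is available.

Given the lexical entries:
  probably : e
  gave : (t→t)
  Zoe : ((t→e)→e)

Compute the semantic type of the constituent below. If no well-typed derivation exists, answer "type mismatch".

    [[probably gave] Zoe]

type mismatch

[probably gave]: e and (t→t) cannot combine by function application — type clash.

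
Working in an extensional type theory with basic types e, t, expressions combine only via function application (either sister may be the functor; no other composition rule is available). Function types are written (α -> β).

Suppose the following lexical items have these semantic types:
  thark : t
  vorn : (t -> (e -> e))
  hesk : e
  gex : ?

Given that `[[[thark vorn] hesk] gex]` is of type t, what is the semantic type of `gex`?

[[[thark vorn] hesk] gex] is required to be t. [[thark vorn] hesk] : e cannot yield t as functor, so gex : (e -> t).

(e -> t)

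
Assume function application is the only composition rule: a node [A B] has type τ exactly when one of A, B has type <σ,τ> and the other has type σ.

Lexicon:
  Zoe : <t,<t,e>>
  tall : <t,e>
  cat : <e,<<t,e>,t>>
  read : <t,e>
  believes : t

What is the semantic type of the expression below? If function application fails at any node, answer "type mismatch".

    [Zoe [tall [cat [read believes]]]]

<t,e>

[read believes]: read is <t,e>, believes is t; result e.
[cat [read believes]]: cat is <e,<<t,e>,t>>, [read believes] is e; result <<t,e>,t>.
[tall [cat [read believes]]]: [cat [read believes]] is <<t,e>,t>, tall is <t,e>; result t.
[Zoe [tall [cat [read believes]]]]: Zoe is <t,<t,e>>, [tall [cat [read believes]]] is t; result <t,e>.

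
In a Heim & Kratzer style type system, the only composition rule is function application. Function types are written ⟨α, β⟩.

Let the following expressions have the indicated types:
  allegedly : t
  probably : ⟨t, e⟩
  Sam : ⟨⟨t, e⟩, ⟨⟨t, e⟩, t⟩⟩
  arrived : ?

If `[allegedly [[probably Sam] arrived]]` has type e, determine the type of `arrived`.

For [allegedly [[probably Sam] arrived]] to have type e with allegedly of type t, [[probably Sam] arrived] must be the function: [[probably Sam] arrived] : ⟨t, e⟩.
For [[probably Sam] arrived] to have type ⟨t, e⟩ with [probably Sam] of type ⟨⟨t, e⟩, t⟩, arrived must be the function: arrived : ⟨⟨⟨t, e⟩, t⟩, ⟨t, e⟩⟩.

⟨⟨⟨t, e⟩, t⟩, ⟨t, e⟩⟩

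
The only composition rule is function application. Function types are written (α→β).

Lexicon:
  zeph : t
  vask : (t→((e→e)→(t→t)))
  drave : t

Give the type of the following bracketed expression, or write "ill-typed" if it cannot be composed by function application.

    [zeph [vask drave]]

[vask drave] — vask of type (t→((e→e)→(t→t))) combines with drave of type t: type ((e→e)→(t→t)).
At [zeph [vask drave]]: neither t nor ((e→e)→(t→t)) can take the other as argument; the node is ill-typed.

ill-typed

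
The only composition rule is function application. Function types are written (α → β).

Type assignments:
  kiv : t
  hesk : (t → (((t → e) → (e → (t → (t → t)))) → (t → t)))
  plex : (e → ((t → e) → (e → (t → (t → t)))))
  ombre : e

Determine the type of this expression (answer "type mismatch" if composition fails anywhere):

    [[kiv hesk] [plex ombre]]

(t → t)

[kiv hesk]: hesk is (t → (((t → e) → (e → (t → (t → t)))) → (t → t))), kiv is t; result (((t → e) → (e → (t → (t → t)))) → (t → t)).
[plex ombre]: plex is (e → ((t → e) → (e → (t → (t → t))))), ombre is e; result ((t → e) → (e → (t → (t → t)))).
[[kiv hesk] [plex ombre]]: [kiv hesk] is (((t → e) → (e → (t → (t → t)))) → (t → t)), [plex ombre] is ((t → e) → (e → (t → (t → t)))); result (t → t).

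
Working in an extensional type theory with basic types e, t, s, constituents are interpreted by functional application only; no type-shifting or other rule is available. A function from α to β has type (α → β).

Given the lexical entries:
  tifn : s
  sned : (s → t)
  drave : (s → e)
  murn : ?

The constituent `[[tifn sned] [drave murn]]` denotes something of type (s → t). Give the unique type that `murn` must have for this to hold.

((s → e) → (t → (s → t)))

[[tifn sned] [drave murn]] must have type (s → t). The sister [tifn sned] has type t; that is not a function onto (s → t), so [drave murn] must be the functor, of type (t → (s → t)).
[drave murn] must have type (t → (s → t)). The sister drave has type (s → e); that is not a function onto (t → (s → t)), so murn must be the functor, of type ((s → e) → (t → (s → t))).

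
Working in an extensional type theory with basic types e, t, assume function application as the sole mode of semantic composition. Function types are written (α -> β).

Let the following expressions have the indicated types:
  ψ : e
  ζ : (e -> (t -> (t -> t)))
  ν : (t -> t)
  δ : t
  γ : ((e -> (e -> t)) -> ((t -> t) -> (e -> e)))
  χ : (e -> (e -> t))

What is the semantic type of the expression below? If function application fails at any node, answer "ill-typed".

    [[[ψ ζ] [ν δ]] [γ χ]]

[ψ ζ]: ζ is (e -> (t -> (t -> t))), ψ is e; result (t -> (t -> t)).
[ν δ]: ν is (t -> t), δ is t; result t.
[[ψ ζ] [ν δ]]: [ψ ζ] is (t -> (t -> t)), [ν δ] is t; result (t -> t).
[γ χ]: γ is ((e -> (e -> t)) -> ((t -> t) -> (e -> e))), χ is (e -> (e -> t)); result ((t -> t) -> (e -> e)).
[[[ψ ζ] [ν δ]] [γ χ]]: [γ χ] is ((t -> t) -> (e -> e)), [[ψ ζ] [ν δ]] is (t -> t); result (e -> e).

(e -> e)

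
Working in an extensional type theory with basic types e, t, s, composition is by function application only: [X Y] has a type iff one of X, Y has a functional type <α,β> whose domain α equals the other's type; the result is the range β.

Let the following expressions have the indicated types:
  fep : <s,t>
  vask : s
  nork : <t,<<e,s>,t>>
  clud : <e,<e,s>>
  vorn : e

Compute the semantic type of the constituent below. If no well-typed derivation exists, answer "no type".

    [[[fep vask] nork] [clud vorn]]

t

At [fep vask], fep : <s,t> takes vask : s, giving t.
At [[fep vask] nork], nork : <t,<<e,s>,t>> takes [fep vask] : t, giving <<e,s>,t>.
At [clud vorn], clud : <e,<e,s>> takes vorn : e, giving <e,s>.
At [[[fep vask] nork] [clud vorn]], [[fep vask] nork] : <<e,s>,t> takes [clud vorn] : <e,s>, giving t.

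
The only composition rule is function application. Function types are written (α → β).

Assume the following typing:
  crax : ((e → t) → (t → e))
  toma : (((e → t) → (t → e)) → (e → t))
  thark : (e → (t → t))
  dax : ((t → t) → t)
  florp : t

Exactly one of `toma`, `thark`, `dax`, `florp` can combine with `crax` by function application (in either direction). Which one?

toma

toma — combines: toma : (((e → t) → (t → e)) → (e → t)) takes crax : ((e → t) → (t → e)) as argument, giving (e → t).
thark : (e → (t → t)) — no; crax wants (e → t), and thark wants e.
dax : ((t → t) → t) — no; crax wants (e → t), and dax wants (t → t).
florp : t — no; crax wants (e → t), and florp wants nothing (atomic).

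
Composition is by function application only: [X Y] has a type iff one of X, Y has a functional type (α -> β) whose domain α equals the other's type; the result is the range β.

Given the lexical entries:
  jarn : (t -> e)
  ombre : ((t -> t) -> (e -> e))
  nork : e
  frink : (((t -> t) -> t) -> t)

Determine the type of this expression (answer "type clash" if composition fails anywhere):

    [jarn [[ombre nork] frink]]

type clash

At [ombre nork]: neither ((t -> t) -> (e -> e)) nor e can take the other as argument; the node is ill-typed.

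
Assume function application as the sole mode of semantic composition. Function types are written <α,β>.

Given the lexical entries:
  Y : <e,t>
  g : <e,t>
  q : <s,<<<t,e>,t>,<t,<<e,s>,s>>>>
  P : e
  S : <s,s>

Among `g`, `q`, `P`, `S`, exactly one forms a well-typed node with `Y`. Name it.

g : <e,t> — Y needs e; g needs e; neither fits.
q : <s,<<<t,e>,t>,<t,<<e,s>,s>>>> — Y needs e; q needs s; neither fits.
P — combines: Y : <e,t> takes P : e as argument, giving t.
S : <s,s> — Y needs e; S needs s; neither fits.

P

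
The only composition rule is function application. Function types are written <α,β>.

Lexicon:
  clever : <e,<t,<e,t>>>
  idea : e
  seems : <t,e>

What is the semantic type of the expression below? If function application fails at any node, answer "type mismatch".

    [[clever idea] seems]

[clever idea]: <e,<t,<e,t>>> applied to e yields <t,<e,t>>.
[[clever idea] seems]: <t,<e,t>> with <t,e> — neither is a function whose domain matches the other; composition fails here.

type mismatch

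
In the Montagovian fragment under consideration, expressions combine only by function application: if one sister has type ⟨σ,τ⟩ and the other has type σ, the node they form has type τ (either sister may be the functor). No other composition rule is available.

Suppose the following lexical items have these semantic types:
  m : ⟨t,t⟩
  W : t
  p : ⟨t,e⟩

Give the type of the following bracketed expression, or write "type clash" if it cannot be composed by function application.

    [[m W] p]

[m W]: ⟨t,t⟩ applied to t yields t.
[[m W] p]: ⟨t,e⟩ applied to t yields e.

e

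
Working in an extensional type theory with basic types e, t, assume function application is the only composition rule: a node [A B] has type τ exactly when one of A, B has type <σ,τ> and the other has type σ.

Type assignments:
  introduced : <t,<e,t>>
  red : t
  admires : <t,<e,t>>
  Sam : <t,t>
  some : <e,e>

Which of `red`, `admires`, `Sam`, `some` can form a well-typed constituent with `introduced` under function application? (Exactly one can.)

red — combines: introduced : <t,<e,t>> takes red : t as argument, giving <e,t>.
admires : <t,<e,t>> — introduced needs t; admires needs t; neither fits.
Sam : <t,t> — introduced needs t; Sam needs t; neither fits.
some : <e,e> — introduced needs t; some needs e; neither fits.

red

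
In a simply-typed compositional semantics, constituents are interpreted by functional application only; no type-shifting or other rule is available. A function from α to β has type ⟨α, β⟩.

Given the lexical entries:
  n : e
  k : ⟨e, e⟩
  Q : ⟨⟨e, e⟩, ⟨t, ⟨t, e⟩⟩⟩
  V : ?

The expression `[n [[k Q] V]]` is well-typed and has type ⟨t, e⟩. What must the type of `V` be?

[n [[k Q] V]] is required to be ⟨t, e⟩. n : e cannot yield ⟨t, e⟩ as functor, so [[k Q] V] : ⟨e, ⟨t, e⟩⟩.
[[k Q] V] is required to be ⟨e, ⟨t, e⟩⟩. [k Q] : ⟨t, ⟨t, e⟩⟩ cannot yield ⟨e, ⟨t, e⟩⟩ as functor, so V : ⟨⟨t, ⟨t, e⟩⟩, ⟨e, ⟨t, e⟩⟩⟩.

⟨⟨t, ⟨t, e⟩⟩, ⟨e, ⟨t, e⟩⟩⟩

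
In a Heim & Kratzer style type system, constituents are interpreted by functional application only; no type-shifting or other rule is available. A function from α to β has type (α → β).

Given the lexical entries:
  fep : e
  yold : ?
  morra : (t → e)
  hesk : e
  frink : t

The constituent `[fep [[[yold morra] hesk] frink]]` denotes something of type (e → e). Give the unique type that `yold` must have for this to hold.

For [fep [[[yold morra] hesk] frink]] to have type (e → e) with fep of type e, [[[yold morra] hesk] frink] must be the function: [[[yold morra] hesk] frink] : (e → (e → e)).
For [[[yold morra] hesk] frink] to have type (e → (e → e)) with frink of type t, [[yold morra] hesk] must be the function: [[yold morra] hesk] : (t → (e → (e → e))).
For [[yold morra] hesk] to have type (t → (e → (e → e))) with hesk of type e, [yold morra] must be the function: [yold morra] : (e → (t → (e → (e → e)))).
For [yold morra] to have type (e → (t → (e → (e → e)))) with morra of type (t → e), yold must be the function: yold : ((t → e) → (e → (t → (e → (e → e))))).

((t → e) → (e → (t → (e → (e → e)))))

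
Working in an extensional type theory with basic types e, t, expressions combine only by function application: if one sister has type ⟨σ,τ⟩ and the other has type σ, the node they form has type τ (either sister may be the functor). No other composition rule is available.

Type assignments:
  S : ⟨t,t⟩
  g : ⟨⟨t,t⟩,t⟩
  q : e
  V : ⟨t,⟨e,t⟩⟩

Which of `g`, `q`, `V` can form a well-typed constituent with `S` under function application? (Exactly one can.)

g

g — combines: g : ⟨⟨t,t⟩,t⟩ takes S : ⟨t,t⟩ as argument, giving t.
q : e — S needs t; q needs nothing (atomic); neither fits.
V : ⟨t,⟨e,t⟩⟩ — S needs t; V needs t; neither fits.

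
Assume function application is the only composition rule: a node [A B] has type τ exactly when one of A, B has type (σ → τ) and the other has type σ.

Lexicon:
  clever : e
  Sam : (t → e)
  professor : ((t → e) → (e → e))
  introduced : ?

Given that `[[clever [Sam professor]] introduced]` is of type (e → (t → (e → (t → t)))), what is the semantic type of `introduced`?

(e → (e → (t → (e → (t → t)))))

[[clever [Sam professor]] introduced] is required to be (e → (t → (e → (t → t)))). [clever [Sam professor]] : e cannot yield (e → (t → (e → (t → t)))) as functor, so introduced : (e → (e → (t → (e → (t → t))))).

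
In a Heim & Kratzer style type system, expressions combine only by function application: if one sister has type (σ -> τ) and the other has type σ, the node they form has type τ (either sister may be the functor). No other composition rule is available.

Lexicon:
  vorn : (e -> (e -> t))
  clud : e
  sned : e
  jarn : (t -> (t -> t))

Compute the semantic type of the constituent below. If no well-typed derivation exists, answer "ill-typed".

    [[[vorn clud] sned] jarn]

[vorn clud]: vorn is (e -> (e -> t)), clud is e; result (e -> t).
[[vorn clud] sned]: [vorn clud] is (e -> t), sned is e; result t.
[[[vorn clud] sned] jarn]: jarn is (t -> (t -> t)), [[vorn clud] sned] is t; result (t -> t).

(t -> t)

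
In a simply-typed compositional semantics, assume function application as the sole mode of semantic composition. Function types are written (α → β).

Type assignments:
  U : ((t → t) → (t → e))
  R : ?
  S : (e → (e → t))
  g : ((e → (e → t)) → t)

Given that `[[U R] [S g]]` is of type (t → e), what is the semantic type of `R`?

(((t → t) → (t → e)) → (t → (t → e)))

At [[U R] [S g]] (required: (t → e)): [S g] is t, which is not a function with range (t → e); hence [U R] is the functor — type (t → (t → e)).
At [U R] (required: (t → (t → e))): U is ((t → t) → (t → e)), which is not a function with range (t → (t → e)); hence R is the functor — type (((t → t) → (t → e)) → (t → (t → e))).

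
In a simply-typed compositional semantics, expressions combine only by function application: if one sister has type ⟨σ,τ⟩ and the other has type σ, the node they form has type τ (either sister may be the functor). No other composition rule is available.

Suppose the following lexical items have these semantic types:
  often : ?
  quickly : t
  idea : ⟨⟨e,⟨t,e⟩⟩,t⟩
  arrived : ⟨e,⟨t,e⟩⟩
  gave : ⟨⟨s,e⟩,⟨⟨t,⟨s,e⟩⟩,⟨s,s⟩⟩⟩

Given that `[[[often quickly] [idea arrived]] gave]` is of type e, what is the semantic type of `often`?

⟨t,⟨t,⟨⟨⟨s,e⟩,⟨⟨t,⟨s,e⟩⟩,⟨s,s⟩⟩⟩,e⟩⟩⟩

For [[[often quickly] [idea arrived]] gave] to have type e with gave of type ⟨⟨s,e⟩,⟨⟨t,⟨s,e⟩⟩,⟨s,s⟩⟩⟩, [[often quickly] [idea arrived]] must be the function: [[often quickly] [idea arrived]] : ⟨⟨⟨s,e⟩,⟨⟨t,⟨s,e⟩⟩,⟨s,s⟩⟩⟩,e⟩.
For [[often quickly] [idea arrived]] to have type ⟨⟨⟨s,e⟩,⟨⟨t,⟨s,e⟩⟩,⟨s,s⟩⟩⟩,e⟩ with [idea arrived] of type t, [often quickly] must be the function: [often quickly] : ⟨t,⟨⟨⟨s,e⟩,⟨⟨t,⟨s,e⟩⟩,⟨s,s⟩⟩⟩,e⟩⟩.
For [often quickly] to have type ⟨t,⟨⟨⟨s,e⟩,⟨⟨t,⟨s,e⟩⟩,⟨s,s⟩⟩⟩,e⟩⟩ with quickly of type t, often must be the function: often : ⟨t,⟨t,⟨⟨⟨s,e⟩,⟨⟨t,⟨s,e⟩⟩,⟨s,s⟩⟩⟩,e⟩⟩⟩.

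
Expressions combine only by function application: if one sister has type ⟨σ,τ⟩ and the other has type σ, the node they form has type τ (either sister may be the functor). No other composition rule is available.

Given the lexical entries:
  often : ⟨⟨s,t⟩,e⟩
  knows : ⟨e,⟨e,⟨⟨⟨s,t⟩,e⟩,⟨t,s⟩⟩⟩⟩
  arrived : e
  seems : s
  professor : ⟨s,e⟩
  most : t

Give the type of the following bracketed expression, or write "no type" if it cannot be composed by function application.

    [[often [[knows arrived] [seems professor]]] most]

s

[knows arrived] — knows of type ⟨e,⟨e,⟨⟨⟨s,t⟩,e⟩,⟨t,s⟩⟩⟩⟩ combines with arrived of type e: type ⟨e,⟨⟨⟨s,t⟩,e⟩,⟨t,s⟩⟩⟩.
[seems professor] — professor of type ⟨s,e⟩ combines with seems of type s: type e.
[[knows arrived] [seems professor]] — [knows arrived] of type ⟨e,⟨⟨⟨s,t⟩,e⟩,⟨t,s⟩⟩⟩ combines with [seems professor] of type e: type ⟨⟨⟨s,t⟩,e⟩,⟨t,s⟩⟩.
[often [[knows arrived] [seems professor]]] — [[knows arrived] [seems professor]] of type ⟨⟨⟨s,t⟩,e⟩,⟨t,s⟩⟩ combines with often of type ⟨⟨s,t⟩,e⟩: type ⟨t,s⟩.
[[often [[knows arrived] [seems professor]]] most] — [often [[knows arrived] [seems professor]]] of type ⟨t,s⟩ combines with most of type t: type s.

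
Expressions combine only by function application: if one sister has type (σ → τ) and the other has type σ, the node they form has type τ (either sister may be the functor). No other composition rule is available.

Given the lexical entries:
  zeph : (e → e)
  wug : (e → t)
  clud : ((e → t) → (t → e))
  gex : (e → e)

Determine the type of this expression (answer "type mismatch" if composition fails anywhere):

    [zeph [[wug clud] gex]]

type mismatch

[wug clud]: ((e → t) → (t → e)) applied to (e → t) yields (t → e).
[[wug clud] gex]: (t → e) with (e → e) — neither is a function whose domain matches the other; composition fails here.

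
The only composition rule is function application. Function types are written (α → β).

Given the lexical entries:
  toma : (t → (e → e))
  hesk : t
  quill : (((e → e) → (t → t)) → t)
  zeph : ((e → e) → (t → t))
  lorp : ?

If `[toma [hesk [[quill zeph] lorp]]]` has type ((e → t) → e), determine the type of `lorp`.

For [toma [hesk [[quill zeph] lorp]]] to have type ((e → t) → e) with toma of type (t → (e → e)), [hesk [[quill zeph] lorp]] must be the function: [hesk [[quill zeph] lorp]] : ((t → (e → e)) → ((e → t) → e)).
For [hesk [[quill zeph] lorp]] to have type ((t → (e → e)) → ((e → t) → e)) with hesk of type t, [[quill zeph] lorp] must be the function: [[quill zeph] lorp] : (t → ((t → (e → e)) → ((e → t) → e))).
For [[quill zeph] lorp] to have type (t → ((t → (e → e)) → ((e → t) → e))) with [quill zeph] of type t, lorp must be the function: lorp : (t → (t → ((t → (e → e)) → ((e → t) → e)))).

(t → (t → ((t → (e → e)) → ((e → t) → e))))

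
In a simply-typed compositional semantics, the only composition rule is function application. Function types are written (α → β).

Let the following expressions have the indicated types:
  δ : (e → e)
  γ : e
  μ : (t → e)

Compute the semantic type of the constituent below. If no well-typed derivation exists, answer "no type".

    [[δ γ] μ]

[δ γ]: functor δ : (e → e), argument γ : e; result e.
[[δ γ] μ]: e with (t → e) — neither is a function whose domain matches the other; composition fails here.

no type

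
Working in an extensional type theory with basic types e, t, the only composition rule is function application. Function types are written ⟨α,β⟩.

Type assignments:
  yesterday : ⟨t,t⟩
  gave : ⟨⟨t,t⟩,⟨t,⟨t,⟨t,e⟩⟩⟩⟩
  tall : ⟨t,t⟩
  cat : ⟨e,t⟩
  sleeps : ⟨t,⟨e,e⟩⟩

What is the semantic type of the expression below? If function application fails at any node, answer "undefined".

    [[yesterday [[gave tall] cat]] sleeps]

undefined

[gave tall]: functor gave : ⟨⟨t,t⟩,⟨t,⟨t,⟨t,e⟩⟩⟩⟩, argument tall : ⟨t,t⟩; result ⟨t,⟨t,⟨t,e⟩⟩⟩.
[[gave tall] cat]: ⟨t,⟨t,⟨t,e⟩⟩⟩ with ⟨e,t⟩ — neither is a function whose domain matches the other; composition fails here.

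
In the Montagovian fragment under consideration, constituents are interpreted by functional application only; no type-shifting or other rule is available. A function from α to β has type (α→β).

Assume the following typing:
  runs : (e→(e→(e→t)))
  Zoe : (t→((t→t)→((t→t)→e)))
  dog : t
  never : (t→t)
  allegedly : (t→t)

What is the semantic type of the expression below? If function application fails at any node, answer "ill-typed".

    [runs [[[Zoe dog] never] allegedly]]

[Zoe dog] — Zoe of type (t→((t→t)→((t→t)→e))) combines with dog of type t: type ((t→t)→((t→t)→e)).
[[Zoe dog] never] — [Zoe dog] of type ((t→t)→((t→t)→e)) combines with never of type (t→t): type ((t→t)→e).
[[[Zoe dog] never] allegedly] — [[Zoe dog] never] of type ((t→t)→e) combines with allegedly of type (t→t): type e.
[runs [[[Zoe dog] never] allegedly]] — runs of type (e→(e→(e→t))) combines with [[[Zoe dog] never] allegedly] of type e: type (e→(e→t)).

(e→(e→t))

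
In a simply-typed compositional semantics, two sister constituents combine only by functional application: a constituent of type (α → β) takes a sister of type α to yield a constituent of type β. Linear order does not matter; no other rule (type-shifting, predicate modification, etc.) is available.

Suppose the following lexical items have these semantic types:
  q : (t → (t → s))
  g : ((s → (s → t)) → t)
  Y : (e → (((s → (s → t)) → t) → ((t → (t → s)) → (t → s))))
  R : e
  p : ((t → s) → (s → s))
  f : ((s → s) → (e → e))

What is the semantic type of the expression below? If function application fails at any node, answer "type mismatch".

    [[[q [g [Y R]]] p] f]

At [Y R], Y : (e → (((s → (s → t)) → t) → ((t → (t → s)) → (t → s)))) takes R : e, giving (((s → (s → t)) → t) → ((t → (t → s)) → (t → s))).
At [g [Y R]], [Y R] : (((s → (s → t)) → t) → ((t → (t → s)) → (t → s))) takes g : ((s → (s → t)) → t), giving ((t → (t → s)) → (t → s)).
At [q [g [Y R]]], [g [Y R]] : ((t → (t → s)) → (t → s)) takes q : (t → (t → s)), giving (t → s).
At [[q [g [Y R]]] p], p : ((t → s) → (s → s)) takes [q [g [Y R]]] : (t → s), giving (s → s).
At [[[q [g [Y R]]] p] f], f : ((s → s) → (e → e)) takes [[q [g [Y R]]] p] : (s → s), giving (e → e).

(e → e)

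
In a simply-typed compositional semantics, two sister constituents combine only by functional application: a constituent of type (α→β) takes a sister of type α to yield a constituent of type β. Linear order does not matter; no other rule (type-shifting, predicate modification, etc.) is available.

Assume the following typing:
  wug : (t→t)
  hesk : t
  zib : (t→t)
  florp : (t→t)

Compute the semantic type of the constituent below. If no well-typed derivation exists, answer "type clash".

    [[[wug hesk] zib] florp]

[wug hesk]: wug is (t→t), hesk is t; result t.
[[wug hesk] zib]: zib is (t→t), [wug hesk] is t; result t.
[[[wug hesk] zib] florp]: florp is (t→t), [[wug hesk] zib] is t; result t.

t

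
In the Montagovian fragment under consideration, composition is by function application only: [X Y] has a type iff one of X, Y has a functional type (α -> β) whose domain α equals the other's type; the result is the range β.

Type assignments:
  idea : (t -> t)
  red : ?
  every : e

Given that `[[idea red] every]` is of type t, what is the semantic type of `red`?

[[idea red] every] is required to be t. every : e cannot yield t as functor, so [idea red] : (e -> t).
[idea red] is required to be (e -> t). idea : (t -> t) cannot yield (e -> t) as functor, so red : ((t -> t) -> (e -> t)).

((t -> t) -> (e -> t))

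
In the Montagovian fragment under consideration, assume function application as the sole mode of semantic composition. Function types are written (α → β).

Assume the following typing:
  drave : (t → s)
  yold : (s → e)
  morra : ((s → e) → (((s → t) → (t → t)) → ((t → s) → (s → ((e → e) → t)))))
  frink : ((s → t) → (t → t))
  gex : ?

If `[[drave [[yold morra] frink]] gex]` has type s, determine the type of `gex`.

[[drave [[yold morra] frink]] gex] is required to be s. [drave [[yold morra] frink]] : (s → ((e → e) → t)) cannot yield s as functor, so gex : ((s → ((e → e) → t)) → s).

((s → ((e → e) → t)) → s)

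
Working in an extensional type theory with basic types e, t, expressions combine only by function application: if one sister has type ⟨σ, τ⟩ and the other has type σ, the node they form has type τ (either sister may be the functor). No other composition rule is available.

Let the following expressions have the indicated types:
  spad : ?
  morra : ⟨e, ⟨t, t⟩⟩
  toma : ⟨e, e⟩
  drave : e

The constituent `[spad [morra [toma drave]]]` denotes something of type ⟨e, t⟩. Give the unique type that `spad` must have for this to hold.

⟨⟨t, t⟩, ⟨e, t⟩⟩

[spad [morra [toma drave]]] is required to be ⟨e, t⟩. [morra [toma drave]] : ⟨t, t⟩ cannot yield ⟨e, t⟩ as functor, so spad : ⟨⟨t, t⟩, ⟨e, t⟩⟩.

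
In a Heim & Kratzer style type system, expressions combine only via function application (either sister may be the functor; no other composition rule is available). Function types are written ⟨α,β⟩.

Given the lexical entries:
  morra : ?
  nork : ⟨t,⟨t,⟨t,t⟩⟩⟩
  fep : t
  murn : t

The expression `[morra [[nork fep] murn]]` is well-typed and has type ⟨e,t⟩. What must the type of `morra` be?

⟨⟨t,t⟩,⟨e,t⟩⟩

[morra [[nork fep] murn]] is required to be ⟨e,t⟩. [[nork fep] murn] : ⟨t,t⟩ cannot yield ⟨e,t⟩ as functor, so morra : ⟨⟨t,t⟩,⟨e,t⟩⟩.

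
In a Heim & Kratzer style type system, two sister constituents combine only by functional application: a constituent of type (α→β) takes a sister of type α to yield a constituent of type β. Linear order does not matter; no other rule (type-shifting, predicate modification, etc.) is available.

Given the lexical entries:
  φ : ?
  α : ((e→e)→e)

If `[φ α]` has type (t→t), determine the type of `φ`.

[φ α] must have type (t→t). The sister α has type ((e→e)→e); that is not a function onto (t→t), so φ must be the functor, of type (((e→e)→e)→(t→t)).

(((e→e)→e)→(t→t))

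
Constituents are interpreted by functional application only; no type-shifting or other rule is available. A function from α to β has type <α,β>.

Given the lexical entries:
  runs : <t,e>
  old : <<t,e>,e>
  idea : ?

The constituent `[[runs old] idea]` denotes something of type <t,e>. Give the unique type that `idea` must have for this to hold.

<e,<t,e>>

[[runs old] idea] must have type <t,e>. The sister [runs old] has type e; that is not a function onto <t,e>, so idea must be the functor, of type <e,<t,e>>.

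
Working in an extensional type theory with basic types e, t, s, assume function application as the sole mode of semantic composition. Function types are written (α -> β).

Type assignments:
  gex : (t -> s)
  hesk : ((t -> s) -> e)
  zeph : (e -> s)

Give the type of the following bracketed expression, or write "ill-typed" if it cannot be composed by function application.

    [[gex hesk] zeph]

s

At [gex hesk], hesk : ((t -> s) -> e) takes gex : (t -> s), giving e.
At [[gex hesk] zeph], zeph : (e -> s) takes [gex hesk] : e, giving s.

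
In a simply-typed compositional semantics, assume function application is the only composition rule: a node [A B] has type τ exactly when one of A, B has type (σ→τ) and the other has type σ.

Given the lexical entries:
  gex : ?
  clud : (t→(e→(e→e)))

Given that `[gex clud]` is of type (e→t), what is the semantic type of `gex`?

For [gex clud] to have type (e→t) with clud of type (t→(e→(e→e))), gex must be the function: gex : ((t→(e→(e→e)))→(e→t)).

((t→(e→(e→e)))→(e→t))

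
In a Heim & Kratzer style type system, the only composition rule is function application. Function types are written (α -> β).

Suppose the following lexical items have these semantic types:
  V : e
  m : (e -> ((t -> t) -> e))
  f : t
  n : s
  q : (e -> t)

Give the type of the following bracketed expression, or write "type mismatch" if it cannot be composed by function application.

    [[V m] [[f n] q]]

type mismatch

[V m]: functor m : (e -> ((t -> t) -> e)), argument V : e; result ((t -> t) -> e).
At [f n]: neither t nor s can take the other as argument; the node is ill-typed.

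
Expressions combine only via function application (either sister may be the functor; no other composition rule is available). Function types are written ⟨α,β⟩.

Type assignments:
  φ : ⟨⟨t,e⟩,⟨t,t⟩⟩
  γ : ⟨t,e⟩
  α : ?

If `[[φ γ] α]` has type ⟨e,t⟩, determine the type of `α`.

At [[φ γ] α] (required: ⟨e,t⟩): [φ γ] is ⟨t,t⟩, which is not a function with range ⟨e,t⟩; hence α is the functor — type ⟨⟨t,t⟩,⟨e,t⟩⟩.

⟨⟨t,t⟩,⟨e,t⟩⟩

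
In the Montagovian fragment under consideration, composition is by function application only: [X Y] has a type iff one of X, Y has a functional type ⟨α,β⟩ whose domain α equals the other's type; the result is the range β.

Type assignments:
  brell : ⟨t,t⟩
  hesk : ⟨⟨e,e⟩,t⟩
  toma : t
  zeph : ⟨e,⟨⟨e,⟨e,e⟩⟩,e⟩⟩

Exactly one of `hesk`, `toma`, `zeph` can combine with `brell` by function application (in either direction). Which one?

hesk : ⟨⟨e,e⟩,t⟩ — does not combine with brell.
toma — combines: brell : ⟨t,t⟩ takes toma : t as argument, giving t.
zeph : ⟨e,⟨⟨e,⟨e,e⟩⟩,e⟩⟩ — does not combine with brell.

toma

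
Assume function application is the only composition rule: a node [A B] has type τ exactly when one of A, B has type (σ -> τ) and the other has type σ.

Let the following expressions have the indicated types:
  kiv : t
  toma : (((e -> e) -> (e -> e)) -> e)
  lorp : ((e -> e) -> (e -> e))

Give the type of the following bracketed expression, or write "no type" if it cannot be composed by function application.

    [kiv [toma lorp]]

no type

[toma lorp]: (((e -> e) -> (e -> e)) -> e) applied to ((e -> e) -> (e -> e)) yields e.
[kiv [toma lorp]]: t with e — neither is a function whose domain matches the other; composition fails here.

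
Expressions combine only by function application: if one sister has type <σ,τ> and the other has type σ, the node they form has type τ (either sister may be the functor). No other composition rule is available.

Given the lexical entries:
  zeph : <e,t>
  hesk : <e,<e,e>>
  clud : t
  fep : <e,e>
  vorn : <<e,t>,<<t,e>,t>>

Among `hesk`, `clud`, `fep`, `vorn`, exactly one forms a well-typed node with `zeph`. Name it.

hesk : <e,<e,e>> — does not combine with zeph.
clud : t — does not combine with zeph.
fep : <e,e> — does not combine with zeph.
vorn — combines: vorn : <<e,t>,<<t,e>,t>> takes zeph : <e,t> as argument, giving <<t,e>,t>.

vorn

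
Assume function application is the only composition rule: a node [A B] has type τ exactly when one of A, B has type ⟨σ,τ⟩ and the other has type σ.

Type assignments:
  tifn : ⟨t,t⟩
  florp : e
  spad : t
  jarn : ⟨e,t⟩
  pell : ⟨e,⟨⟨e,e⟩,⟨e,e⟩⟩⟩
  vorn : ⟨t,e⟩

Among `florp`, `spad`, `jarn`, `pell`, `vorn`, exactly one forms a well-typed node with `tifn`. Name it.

florp : e — tifn needs t; florp needs nothing (atomic); neither fits.
spad — combines: tifn : ⟨t,t⟩ takes spad : t as argument, giving t.
jarn : ⟨e,t⟩ — tifn needs t; jarn needs e; neither fits.
pell : ⟨e,⟨⟨e,e⟩,⟨e,e⟩⟩⟩ — tifn needs t; pell needs e; neither fits.
vorn : ⟨t,e⟩ — tifn needs t; vorn needs t; neither fits.

spad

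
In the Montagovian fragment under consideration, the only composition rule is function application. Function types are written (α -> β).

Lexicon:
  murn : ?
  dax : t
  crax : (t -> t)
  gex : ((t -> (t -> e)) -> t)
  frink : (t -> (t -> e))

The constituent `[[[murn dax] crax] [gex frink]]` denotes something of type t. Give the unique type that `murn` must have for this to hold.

[[[murn dax] crax] [gex frink]] is required to be t. [gex frink] : t cannot yield t as functor, so [[murn dax] crax] : (t -> t).
[[murn dax] crax] is required to be (t -> t). crax : (t -> t) cannot yield (t -> t) as functor, so [murn dax] : ((t -> t) -> (t -> t)).
[murn dax] is required to be ((t -> t) -> (t -> t)). dax : t cannot yield ((t -> t) -> (t -> t)) as functor, so murn : (t -> ((t -> t) -> (t -> t))).

(t -> ((t -> t) -> (t -> t)))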